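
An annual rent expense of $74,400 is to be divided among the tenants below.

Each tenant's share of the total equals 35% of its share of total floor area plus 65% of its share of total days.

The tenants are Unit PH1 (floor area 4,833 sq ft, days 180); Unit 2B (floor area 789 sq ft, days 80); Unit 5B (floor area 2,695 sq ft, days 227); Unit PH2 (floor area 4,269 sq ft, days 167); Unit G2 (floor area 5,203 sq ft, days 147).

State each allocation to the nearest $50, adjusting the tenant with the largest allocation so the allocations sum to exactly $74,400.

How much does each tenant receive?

Unit PH1: $17,900 · Unit 2B: $6,000 · Unit 5B: $17,650 · Unit PH2: $16,350 · Unit G2: $16,500

Floor area total 17,789; days total 801.
Blended shares (35% floor area + 65% days): Unit PH1 0.2412; Unit 2B 0.0804; Unit 5B 0.2372; Unit PH2 0.2195; Unit G2 0.2217.
Unrounded shares: Unit PH1 17,942.09; Unit 2B 5,984.92; Unit 5B 17,650.03; Unit PH2 16,331.62; Unit G2 16,491.34.
At nearest $50: Unit PH1 $17,950; Unit 2B $6,000; Unit 5B $17,650; Unit PH2 $16,350; Unit G2 $16,500. Sum = $74,450.
Difference $74,400 − $74,450 = −$50 applied to largest allocation (Unit PH1): Unit PH1 becomes $17,900.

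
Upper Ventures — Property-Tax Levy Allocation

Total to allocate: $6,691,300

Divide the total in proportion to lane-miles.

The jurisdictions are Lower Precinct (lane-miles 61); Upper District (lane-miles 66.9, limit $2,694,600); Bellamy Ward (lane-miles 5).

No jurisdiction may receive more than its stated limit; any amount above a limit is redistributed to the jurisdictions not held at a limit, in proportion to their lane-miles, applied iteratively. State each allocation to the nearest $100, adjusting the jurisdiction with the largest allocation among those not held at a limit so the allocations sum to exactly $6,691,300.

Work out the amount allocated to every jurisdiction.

Total lane-miles = 132.9.
Unconstrained shares: Lower Precinct 3,071,251.32; Upper District 3,368,306.77; Bellamy Ward 251,741.91.
Cap binds for Upper District ($2,694,600); balance $3,996,700 reallocated over remaining lane-miles 66.
Shares after redistribution: Lower Precinct 3,693,919.70 → $3,693,900; Bellamy Ward 302,780.30 → $302,800.

Lower Precinct: $3,693,900 | Upper District: $2,694,600 | Bellamy Ward: $302,800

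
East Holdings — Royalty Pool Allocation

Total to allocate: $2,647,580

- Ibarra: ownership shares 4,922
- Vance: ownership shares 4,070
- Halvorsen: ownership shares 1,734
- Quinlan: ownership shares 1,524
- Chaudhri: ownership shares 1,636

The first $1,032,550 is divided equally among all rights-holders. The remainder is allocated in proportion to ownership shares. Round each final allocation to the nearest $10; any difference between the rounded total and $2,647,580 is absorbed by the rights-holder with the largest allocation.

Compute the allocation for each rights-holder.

Ibarra: $778,960 · Vance: $679,880 · Halvorsen: $408,190 · Quinlan: $383,760 · Chaudhri: $396,790

$1,032,550 shared equally gives $206,510 per rights-holder.
Remainder $1,615,030 by ownership shares (total 13,886): Ibarra 572,459.86 → $572,460; Vance 473,366.85 → $473,370; Halvorsen 201,675.21 → $201,680; Quinlan 177,250.88 → $177,250; Chaudhri 190,277.19 → $190,280.
Rounding difference −$10 on remainder applied to Ibarra.
Totals: Ibarra $206,510 + $572,450 = $778,960; Vance $206,510 + $473,370 = $679,880; Halvorsen $206,510 + $201,680 = $408,190; Quinlan $206,510 + $177,250 = $383,760; Chaudhri $206,510 + $190,280 = $396,790.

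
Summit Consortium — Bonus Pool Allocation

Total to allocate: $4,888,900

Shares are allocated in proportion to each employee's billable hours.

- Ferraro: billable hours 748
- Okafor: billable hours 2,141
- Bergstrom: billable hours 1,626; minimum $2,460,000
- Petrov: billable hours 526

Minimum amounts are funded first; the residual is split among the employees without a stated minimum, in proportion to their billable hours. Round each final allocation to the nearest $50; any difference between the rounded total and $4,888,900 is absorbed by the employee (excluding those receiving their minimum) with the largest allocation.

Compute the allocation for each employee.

Ferraro: $532,000 | Okafor: $1,522,800 | Bergstrom: $2,460,000 | Petrov: $374,100

Minimums first: Bergstrom $2,460,000. Remaining pool $2,428,900.
Remaining pool split over remaining billable hours 3,415: Ferraro 532,010.89 → $532,000; Okafor 1,522,774.49 → $1,522,750; Petrov 374,114.61 → $374,100.
Rounding difference +$50 applied to Okafor → $1,522,800.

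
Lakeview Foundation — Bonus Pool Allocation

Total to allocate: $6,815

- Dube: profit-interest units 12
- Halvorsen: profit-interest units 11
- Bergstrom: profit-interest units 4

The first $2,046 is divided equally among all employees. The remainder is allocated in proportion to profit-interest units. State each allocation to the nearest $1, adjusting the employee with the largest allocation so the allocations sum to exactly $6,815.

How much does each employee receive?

Dube: $2,801; Halvorsen: $2,625; Bergstrom: $1,389

First tranche $2,046 split equally: $682 each.
Remainder $4,769 by profit-interest units (total 27): Dube 2,119.56 → $2,120; Halvorsen 1,942.93 → $1,943; Bergstrom 706.52 → $707.
Rounding difference −$1 on remainder applied to Dube.
Totals: Dube $682 + $2,119 = $2,801; Halvorsen $682 + $1,943 = $2,625; Bergstrom $682 + $707 = $1,389.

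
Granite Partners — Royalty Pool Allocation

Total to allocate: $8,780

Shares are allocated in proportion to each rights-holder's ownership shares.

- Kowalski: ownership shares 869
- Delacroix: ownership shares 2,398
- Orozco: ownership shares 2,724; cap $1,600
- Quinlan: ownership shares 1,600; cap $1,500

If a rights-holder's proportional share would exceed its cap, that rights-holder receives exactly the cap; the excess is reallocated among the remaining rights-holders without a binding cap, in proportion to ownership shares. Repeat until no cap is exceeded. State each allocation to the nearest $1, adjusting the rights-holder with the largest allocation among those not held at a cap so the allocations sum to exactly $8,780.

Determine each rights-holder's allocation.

Kowalski: $1,511; Delacroix: $4,169; Orozco: $1,600; Quinlan: $1,500

Ownership shares total: 7,591.
Unconstrained shares: Kowalski 1,005.11; Delacroix 2,773.61; Orozco 3,150.67; Quinlan 1,850.61.
Capped: Orozco ($1,600), Quinlan ($1,500); remaining pool $5,680 reallocated over remaining ownership shares 3,267.
Remaining shares: Kowalski 1,510.84 → $1,511; Delacroix 4,169.16 → $4,169.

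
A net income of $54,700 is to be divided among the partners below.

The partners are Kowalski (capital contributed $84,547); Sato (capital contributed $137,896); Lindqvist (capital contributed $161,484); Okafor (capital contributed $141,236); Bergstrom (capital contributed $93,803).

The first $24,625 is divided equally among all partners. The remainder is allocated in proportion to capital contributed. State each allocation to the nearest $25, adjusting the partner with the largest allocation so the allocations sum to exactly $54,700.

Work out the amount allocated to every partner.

Kowalski: $9,025; Sato: $11,625; Lindqvist: $12,775; Okafor: $11,800; Bergstrom: $9,475

First tranche $24,625 split equally: $4,925 each.
Remainder $30,075 by capital contributed (total 618,966): Kowalski 4,108.06 → $4,100; Sato 6,700.24 → $6,700; Lindqvist 7,846.36 → $7,850; Okafor 6,862.53 → $6,875; Bergstrom 4,557.80 → $4,550.
Totals: Kowalski $4,925 + $4,100 = $9,025; Sato $4,925 + $6,700 = $11,625; Lindqvist $4,925 + $7,850 = $12,775; Okafor $4,925 + $6,875 = $11,800; Bergstrom $4,925 + $4,550 = $9,475.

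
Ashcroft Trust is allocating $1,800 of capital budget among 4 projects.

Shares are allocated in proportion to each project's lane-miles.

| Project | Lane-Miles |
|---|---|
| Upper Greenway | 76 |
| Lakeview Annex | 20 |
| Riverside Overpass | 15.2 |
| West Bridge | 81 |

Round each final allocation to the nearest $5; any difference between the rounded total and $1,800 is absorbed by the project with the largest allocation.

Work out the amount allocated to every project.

Combined lane-miles = 192.2.
Unrounded shares: Upper Greenway 76/192.2 × $1,800 = 711.76; Lakeview Annex 20/192.2 × $1,800 = 187.30; Riverside Overpass 15.2/192.2 × $1,800 = 142.35; West Bridge 81/192.2 × $1,800 = 758.58.
Rounded to nearest $5: Upper Greenway $710; Lakeview Annex $185; Riverside Overpass $140; West Bridge $760. Sum = $1,795.
Difference $1,800 − $1,795 = +$5 applied to largest allocation (West Bridge): West Bridge becomes $765.

Upper Greenway: $710; Lakeview Annex: $185; Riverside Overpass: $140; West Bridge: $765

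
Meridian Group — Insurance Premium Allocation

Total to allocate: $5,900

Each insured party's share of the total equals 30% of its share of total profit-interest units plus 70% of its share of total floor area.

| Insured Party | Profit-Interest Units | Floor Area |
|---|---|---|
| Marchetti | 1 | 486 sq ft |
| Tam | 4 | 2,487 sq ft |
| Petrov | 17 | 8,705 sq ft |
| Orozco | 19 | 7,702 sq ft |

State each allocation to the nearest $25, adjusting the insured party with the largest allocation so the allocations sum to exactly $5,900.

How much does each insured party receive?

Marchetti: $150 | Tam: $700 | Petrov: $2,600 | Orozco: $2,450

Totals — profit-interest units 41, floor area 19,380.
Combined weights (30% profit-interest units + 70% floor area): Marchetti 0.0249; Tam 0.1191; Petrov 0.4388; Orozco 0.4172.
Proportional shares: Marchetti 146.74; Tam 702.68; Petrov 2,588.99; Orozco 2,461.59.
At nearest $25: Marchetti $150; Tam $700; Petrov $2,600; Orozco $2,450. Sum = $5,900.
Rounded total matches; no reconciliation needed.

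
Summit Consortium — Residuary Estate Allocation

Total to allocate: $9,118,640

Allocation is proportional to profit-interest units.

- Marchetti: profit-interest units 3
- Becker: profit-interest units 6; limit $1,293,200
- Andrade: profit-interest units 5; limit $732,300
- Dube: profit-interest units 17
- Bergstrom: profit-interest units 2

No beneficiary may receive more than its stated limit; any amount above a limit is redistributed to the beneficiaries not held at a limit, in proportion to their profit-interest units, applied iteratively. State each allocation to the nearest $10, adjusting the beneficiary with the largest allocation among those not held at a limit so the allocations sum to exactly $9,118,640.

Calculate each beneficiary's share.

Marchetti: $967,250 | Becker: $1,293,200 | Andrade: $732,300 | Dube: $5,481,060 | Bergstrom: $644,830

Total profit-interest units = 33.
Pro-rata shares before constraints: Marchetti 828,967.27; Becker 1,657,934.55; Andrade 1,381,612.12; Dube 4,697,481.21; Bergstrom 552,644.85.
Held at cap: Becker ($1,293,200), Andrade ($732,300); balance $7,093,140 reallocated over remaining profit-interest units 22.
Shares after redistribution: Marchetti 967,246.36 → $967,250; Dube 5,481,062.73 → $5,481,060; Bergstrom 644,830.91 → $644,830.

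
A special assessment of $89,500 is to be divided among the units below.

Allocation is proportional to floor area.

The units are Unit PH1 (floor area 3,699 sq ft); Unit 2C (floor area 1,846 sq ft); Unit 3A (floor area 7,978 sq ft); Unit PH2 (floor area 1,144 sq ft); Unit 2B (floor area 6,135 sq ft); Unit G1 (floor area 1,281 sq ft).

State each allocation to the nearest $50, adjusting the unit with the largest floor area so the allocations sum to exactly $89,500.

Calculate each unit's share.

Unit PH1: $15,000 | Unit 2C: $7,500 | Unit 3A: $32,300 | Unit PH2: $4,650 | Unit 2B: $24,850 | Unit G1: $5,200

Combined floor area = 3,699 + 1,846 + 7,978 + 1,144 + 6,135 + 1,281 = 22,083.
Pro-rata amounts: Unit PH1 14,991.65; Unit 2C 7,481.64; Unit 3A 32,333.97; Unit PH2 4,636.51; Unit 2B 24,864.49; Unit G1 5,191.75.
Rounded to nearest $50: Unit PH1 $15,000; Unit 2C $7,500; Unit 3A $32,350; Unit PH2 $4,650; Unit 2B $24,850; Unit G1 $5,200. Sum = $89,550.
Difference $89,500 − $89,550 = −$50 applied to largest floor area (Unit 3A): Unit 3A becomes $32,300.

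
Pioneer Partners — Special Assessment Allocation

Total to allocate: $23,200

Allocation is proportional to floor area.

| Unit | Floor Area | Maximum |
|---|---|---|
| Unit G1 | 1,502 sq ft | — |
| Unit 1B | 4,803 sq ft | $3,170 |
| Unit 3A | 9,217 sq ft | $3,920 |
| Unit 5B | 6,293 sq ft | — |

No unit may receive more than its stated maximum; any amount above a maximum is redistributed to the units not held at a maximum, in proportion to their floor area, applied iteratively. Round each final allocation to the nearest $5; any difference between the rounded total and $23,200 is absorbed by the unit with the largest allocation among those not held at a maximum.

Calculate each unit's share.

Floor area total: 21,815.
Pro-rata shares before constraints: Unit G1 1,597.36; Unit 1B 5,107.93; Unit 3A 9,802.17; Unit 5B 6,692.53.
Capped: Unit 1B ($3,170), Unit 3A ($3,920); remaining pool $16,110 reallocated over remaining floor area 7,795.
Shares after redistribution: Unit G1 3,104.20 → $3,105; Unit 5B 13,005.80 → $13,005.

Unit G1: $3,105 | Unit 1B: $3,170 | Unit 3A: $3,920 | Unit 5B: $13,005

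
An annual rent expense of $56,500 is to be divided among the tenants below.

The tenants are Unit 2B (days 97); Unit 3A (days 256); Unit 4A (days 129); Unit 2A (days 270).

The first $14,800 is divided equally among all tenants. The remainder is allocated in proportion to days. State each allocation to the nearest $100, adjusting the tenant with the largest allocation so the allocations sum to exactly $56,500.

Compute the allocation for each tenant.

Unit 2B: $9,100 · Unit 3A: $17,900 · Unit 4A: $10,900 · Unit 2A: $18,600

First tranche $14,800 split equally: $3,700 each.
Remainder $41,700 by days (total 752): Unit 2B 5,378.86 → $5,400; Unit 3A 14,195.74 → $14,200; Unit 4A 7,153.32 → $7,200; Unit 2A 14,972.07 → $15,000.
Rounding difference −$100 on remainder applied to Unit 2A.
Totals: Unit 2B $3,700 + $5,400 = $9,100; Unit 3A $3,700 + $14,200 = $17,900; Unit 4A $3,700 + $7,200 = $10,900; Unit 2A $3,700 + $14,900 = $18,600.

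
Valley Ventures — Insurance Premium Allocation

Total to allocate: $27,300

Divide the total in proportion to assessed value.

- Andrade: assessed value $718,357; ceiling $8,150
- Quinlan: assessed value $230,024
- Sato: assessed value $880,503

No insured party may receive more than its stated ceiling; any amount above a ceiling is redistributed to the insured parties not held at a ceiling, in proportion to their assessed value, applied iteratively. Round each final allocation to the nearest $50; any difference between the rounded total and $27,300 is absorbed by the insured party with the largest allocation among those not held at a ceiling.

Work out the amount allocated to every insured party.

Sum of assessed value: 1,828,884.
Pro-rata shares before constraints: Andrade 10,723.01; Quinlan 3,433.60; Sato 13,143.39.
Capped: Andrade ($8,150); remaining pool $19,150 reallocated over remaining assessed value 1,110,527.
Redistributed shares: Quinlan 3,966.55 → $3,950; Sato 15,183.45 → $15,200.

Andrade: $8,150; Quinlan: $3,950; Sato: $15,200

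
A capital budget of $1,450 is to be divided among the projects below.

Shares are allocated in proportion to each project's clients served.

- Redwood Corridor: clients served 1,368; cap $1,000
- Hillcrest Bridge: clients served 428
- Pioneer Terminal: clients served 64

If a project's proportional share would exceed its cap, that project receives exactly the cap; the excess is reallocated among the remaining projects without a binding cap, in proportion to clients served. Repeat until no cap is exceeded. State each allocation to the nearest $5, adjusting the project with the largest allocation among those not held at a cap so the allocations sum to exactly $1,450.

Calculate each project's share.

Redwood Corridor: $1,000 | Hillcrest Bridge: $390 | Pioneer Terminal: $60

Sum of clients served: 1,860.
Pro-rata shares before constraints: Redwood Corridor 1,066.45; Hillcrest Bridge 333.66; Pioneer Terminal 49.89.
Capped: Redwood Corridor ($1,000); remaining pool $450 reallocated over remaining clients served 492.
Remaining shares: Hillcrest Bridge 391.46 → $390; Pioneer Terminal 58.54 → $60.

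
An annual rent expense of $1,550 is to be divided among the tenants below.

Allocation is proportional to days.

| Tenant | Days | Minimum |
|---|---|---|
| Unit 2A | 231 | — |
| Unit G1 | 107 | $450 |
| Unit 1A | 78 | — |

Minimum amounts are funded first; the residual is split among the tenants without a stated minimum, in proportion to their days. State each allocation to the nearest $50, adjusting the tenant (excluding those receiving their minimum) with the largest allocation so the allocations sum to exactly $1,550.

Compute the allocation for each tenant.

Fund the minimums — Unit G1 $450. Remaining pool $1,100.
Remaining pool split over remaining days 309: Unit 2A 822.33 → $800; Unit 1A 277.67 → $300.

Unit 2A: $800; Unit G1: $450; Unit 1A: $300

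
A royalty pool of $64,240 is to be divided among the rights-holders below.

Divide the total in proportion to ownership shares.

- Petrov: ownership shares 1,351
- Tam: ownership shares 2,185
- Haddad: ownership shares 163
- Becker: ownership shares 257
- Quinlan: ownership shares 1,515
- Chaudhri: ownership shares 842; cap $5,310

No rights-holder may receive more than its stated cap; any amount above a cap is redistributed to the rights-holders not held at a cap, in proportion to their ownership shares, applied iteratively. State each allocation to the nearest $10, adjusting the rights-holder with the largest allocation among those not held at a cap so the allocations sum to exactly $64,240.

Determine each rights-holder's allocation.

Total ownership shares = 6,313.
Pro-rata shares before constraints: Petrov 13,747.54; Tam 22,234.18; Haddad 1,658.66; Becker 2,615.19; Quinlan 15,416.38; Chaudhri 8,568.05.
Cap binds for Chaudhri ($5,310); remaining pool $58,930 reallocated over remaining ownership shares 5,471.
Redistributed shares: Petrov 14,552.08 → $14,550; Tam 23,535.38 → $23,540; Haddad 1,755.73 → $1,760; Becker 2,768.23 → $2,770; Quinlan 16,318.58 → $16,320.
Rounding difference −$10 applied to Tam → $23,530.

Petrov: $14,550; Tam: $23,530; Haddad: $1,760; Becker: $2,770; Quinlan: $16,320; Chaudhri: $5,310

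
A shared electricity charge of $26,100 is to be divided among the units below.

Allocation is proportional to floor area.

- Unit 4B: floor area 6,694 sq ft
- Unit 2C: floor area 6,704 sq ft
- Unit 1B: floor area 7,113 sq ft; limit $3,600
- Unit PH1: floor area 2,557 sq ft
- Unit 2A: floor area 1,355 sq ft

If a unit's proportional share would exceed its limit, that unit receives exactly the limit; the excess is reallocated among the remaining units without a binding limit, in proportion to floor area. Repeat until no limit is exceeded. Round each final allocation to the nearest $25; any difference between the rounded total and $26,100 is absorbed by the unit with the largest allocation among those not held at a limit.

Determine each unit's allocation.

Unit 4B: $8,700; Unit 2C: $8,725; Unit 1B: $3,600; Unit PH1: $3,325; Unit 2A: $1,750

Sum of floor area: 24,423.
Pro-rata shares before constraints: Unit 4B 7,153.64; Unit 2C 7,164.33; Unit 1B 7,601.41; Unit PH1 2,732.58; Unit 2A 1,448.04.
Held at cap: Unit 1B ($3,600); remaining pool $22,500 reallocated over remaining floor area 17,310.
Remaining shares: Unit 4B 8,701.04 → $8,700; Unit 2C 8,714.04 → $8,725; Unit PH1 3,323.66 → $3,325; Unit 2A 1,761.27 → $1,750.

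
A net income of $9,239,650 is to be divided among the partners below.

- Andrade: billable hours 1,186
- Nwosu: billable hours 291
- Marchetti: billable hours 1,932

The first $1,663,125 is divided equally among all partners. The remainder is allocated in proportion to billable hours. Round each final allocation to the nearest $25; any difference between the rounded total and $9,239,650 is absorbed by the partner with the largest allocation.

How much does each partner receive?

Andrade: $3,190,275 | Nwosu: $1,201,125 | Marchetti: $4,848,250

First tranche $1,663,125 split equally: $554,375 each.
Remainder $7,576,525 by billable hours (total 3,409): Andrade 2,635,892.83 → $2,635,900; Nwosu 646,749.42 → $646,750; Marchetti 4,293,882.75 → $4,293,875.
Totals: Andrade $554,375 + $2,635,900 = $3,190,275; Nwosu $554,375 + $646,750 = $1,201,125; Marchetti $554,375 + $4,293,875 = $4,848,250.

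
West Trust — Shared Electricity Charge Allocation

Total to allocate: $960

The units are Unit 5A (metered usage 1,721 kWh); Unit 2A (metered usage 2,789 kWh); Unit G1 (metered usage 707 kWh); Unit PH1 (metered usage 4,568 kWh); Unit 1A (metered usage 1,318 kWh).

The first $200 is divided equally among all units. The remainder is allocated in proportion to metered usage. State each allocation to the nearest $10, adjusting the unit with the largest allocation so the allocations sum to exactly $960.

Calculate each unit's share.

$200 shared equally gives $40 per unit.
Remainder $760 by metered usage (total 11,103): Unit 5A 117.80 → $120; Unit 2A 190.91 → $190; Unit G1 48.39 → $50; Unit PH1 312.68 → $310; Unit 1A 90.22 → $90.
Totals: Unit 5A $40 + $120 = $160; Unit 2A $40 + $190 = $230; Unit G1 $40 + $50 = $90; Unit PH1 $40 + $310 = $350; Unit 1A $40 + $90 = $130.

Unit 5A: $160 | Unit 2A: $230 | Unit G1: $90 | Unit PH1: $350 | Unit 1A: $130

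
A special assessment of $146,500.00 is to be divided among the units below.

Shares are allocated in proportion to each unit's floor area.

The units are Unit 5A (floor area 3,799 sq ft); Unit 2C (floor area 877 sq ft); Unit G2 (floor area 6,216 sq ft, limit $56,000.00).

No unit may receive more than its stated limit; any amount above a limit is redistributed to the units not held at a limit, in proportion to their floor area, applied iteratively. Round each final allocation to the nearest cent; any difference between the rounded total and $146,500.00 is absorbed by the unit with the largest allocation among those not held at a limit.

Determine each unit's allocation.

Unit 5A: $73,526.41 · Unit 2C: $16,973.59 · Unit G2: $56,000.00

Combined floor area = 10,892.
Proportional shares (ignoring caps): Unit 5A 51,097.4568; Unit 2C 11,795.8593; Unit G2 83,606.6838.
Capped: Unit G2 ($56,000.00); residual $90,500.00 reallocated over remaining floor area 4,676.
Shares after redistribution: Unit 5A 73,526.4115 → $73,526.41; Unit 2C 16,973.5885 → $16,973.59.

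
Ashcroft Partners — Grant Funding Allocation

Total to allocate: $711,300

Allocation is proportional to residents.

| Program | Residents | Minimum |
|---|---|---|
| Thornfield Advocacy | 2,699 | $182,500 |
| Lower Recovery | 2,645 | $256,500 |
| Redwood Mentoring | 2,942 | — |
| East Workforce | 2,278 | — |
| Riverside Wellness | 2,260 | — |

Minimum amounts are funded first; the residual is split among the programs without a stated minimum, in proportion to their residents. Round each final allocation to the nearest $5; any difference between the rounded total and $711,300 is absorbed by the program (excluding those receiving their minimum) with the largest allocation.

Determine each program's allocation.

Minimums first: Thornfield Advocacy $182,500; Lower Recovery $256,500. Remaining pool $272,300.
Remaining pool split over remaining residents 7,480: Redwood Mentoring 107,099.81 → $107,100; East Workforce 82,927.73 → $82,930; Riverside Wellness 82,272.46 → $82,270.

Thornfield Advocacy: $182,500; Lower Recovery: $256,500; Redwood Mentoring: $107,100; East Workforce: $82,930; Riverside Wellness: $82,270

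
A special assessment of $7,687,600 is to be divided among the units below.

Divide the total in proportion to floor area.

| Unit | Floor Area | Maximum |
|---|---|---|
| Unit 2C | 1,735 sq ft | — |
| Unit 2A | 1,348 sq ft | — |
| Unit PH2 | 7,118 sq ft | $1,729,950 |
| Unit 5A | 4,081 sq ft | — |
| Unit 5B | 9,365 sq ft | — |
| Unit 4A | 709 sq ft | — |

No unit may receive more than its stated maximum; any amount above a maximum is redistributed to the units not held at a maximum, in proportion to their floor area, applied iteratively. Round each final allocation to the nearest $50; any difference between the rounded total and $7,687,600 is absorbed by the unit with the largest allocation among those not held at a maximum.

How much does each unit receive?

Unit 2C: $599,650; Unit 2A: $465,900; Unit PH2: $1,729,950; Unit 5A: $1,410,450; Unit 5B: $3,236,600; Unit 4A: $245,050

Combined floor area = 24,356.
Pro-rata shares before constraints: Unit 2C 547,626.29; Unit 2A 425,475.64; Unit PH2 2,246,688.16; Unit 5A 1,288,105.42; Unit 5B 2,955,919.44; Unit 4A 223,785.04.
Held at cap: Unit PH2 ($1,729,950); balance $5,957,650 reallocated over remaining floor area 17,238.
Remaining shares: Unit 2C 599,635.85 → $599,650; Unit 2A 465,884.22 → $465,900; Unit 5A 1,410,440.29 → $1,410,450; Unit 5B 3,236,651.13 → $3,236,650; Unit 4A 245,038.51 → $245,050.
Rounding difference −$50 applied to Unit 5B → $3,236,600.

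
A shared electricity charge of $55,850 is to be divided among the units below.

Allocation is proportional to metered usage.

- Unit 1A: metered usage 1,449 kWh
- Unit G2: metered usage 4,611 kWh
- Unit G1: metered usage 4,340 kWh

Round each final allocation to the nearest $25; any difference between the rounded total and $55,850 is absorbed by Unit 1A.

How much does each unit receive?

Unit 1A: $7,800 · Unit G2: $24,750 · Unit G1: $23,300

Combined metered usage = 10,400.
Pro-rata amounts: Unit 1A 1,449/10,400 × $55,850 = 7,781.41; Unit G2 4,611/10,400 × $55,850 = 24,761.96; Unit G1 4,340/10,400 × $55,850 = 23,306.63.
After rounding ($25): Unit 1A $7,775; Unit G2 $24,750; Unit G1 $23,300. Sum = $55,825.
Difference $55,850 − $55,825 = +$25 applied to Unit 1A: Unit 1A becomes $7,800.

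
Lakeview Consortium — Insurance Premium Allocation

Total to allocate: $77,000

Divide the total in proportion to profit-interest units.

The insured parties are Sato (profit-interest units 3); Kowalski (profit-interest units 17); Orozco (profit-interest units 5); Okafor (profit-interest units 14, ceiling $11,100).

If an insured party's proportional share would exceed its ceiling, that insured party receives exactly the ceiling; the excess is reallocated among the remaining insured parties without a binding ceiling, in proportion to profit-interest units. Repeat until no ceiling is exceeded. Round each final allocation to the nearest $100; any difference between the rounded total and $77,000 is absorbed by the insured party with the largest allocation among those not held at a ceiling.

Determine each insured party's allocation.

Sum of profit-interest units: 39.
Pro-rata shares before constraints: Sato 5,923.08; Kowalski 33,564.10; Orozco 9,871.79; Okafor 27,641.03.
Held at cap: Okafor ($11,100); residual $65,900 reallocated over remaining profit-interest units 25.
Shares after redistribution: Sato 7,908.00 → $7,900; Kowalski 44,812.00 → $44,800; Orozco 13,180.00 → $13,200.

Sato: $7,900 | Kowalski: $44,800 | Orozco: $13,200 | Okafor: $11,100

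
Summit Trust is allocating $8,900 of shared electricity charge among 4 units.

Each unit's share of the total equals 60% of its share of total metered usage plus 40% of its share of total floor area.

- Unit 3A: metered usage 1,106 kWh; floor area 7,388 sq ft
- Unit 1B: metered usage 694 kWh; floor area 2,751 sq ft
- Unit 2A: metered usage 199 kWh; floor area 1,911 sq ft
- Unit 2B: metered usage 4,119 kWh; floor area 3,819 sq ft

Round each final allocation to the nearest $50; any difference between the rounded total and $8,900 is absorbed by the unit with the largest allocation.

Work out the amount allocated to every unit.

Unit 3A: $2,600; Unit 1B: $1,200; Unit 2A: $600; Unit 2B: $4,500

Metered usage total 6,118; floor area total 15,869.
Blended shares (60% metered usage + 40% floor area): Unit 3A 0.2947; Unit 1B 0.1374; Unit 2A 0.0677; Unit 2B 0.5002.
Raw shares: Unit 3A 2,622.75; Unit 1B 1,222.90; Unit 2A 602.40; Unit 2B 4,451.95.
After rounding ($50): Unit 3A $2,600; Unit 1B $1,200; Unit 2A $600; Unit 2B $4,450. Sum = $8,850.
Difference $8,900 − $8,850 = +$50 applied to largest allocation (Unit 2B): Unit 2B becomes $4,500.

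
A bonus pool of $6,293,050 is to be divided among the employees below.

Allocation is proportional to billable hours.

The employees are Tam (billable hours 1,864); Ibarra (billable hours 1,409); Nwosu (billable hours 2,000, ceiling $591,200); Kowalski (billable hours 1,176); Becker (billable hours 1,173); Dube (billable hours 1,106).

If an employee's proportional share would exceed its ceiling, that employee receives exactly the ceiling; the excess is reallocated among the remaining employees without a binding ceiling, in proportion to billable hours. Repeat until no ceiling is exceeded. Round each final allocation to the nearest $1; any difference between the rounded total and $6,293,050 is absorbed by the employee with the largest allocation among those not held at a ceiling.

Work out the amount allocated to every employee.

Tam: $1,579,704; Ibarra: $1,194,100; Nwosu: $591,200; Kowalski: $996,637; Becker: $994,095; Dube: $937,314

Total billable hours = 8,728.
Unconstrained shares: Tam 1,343,978.60; Ibarra 1,015,915.15; Nwosu 1,442,037.12; Kowalski 847,917.83; Becker 845,754.77; Dube 797,446.53.
Cap binds for Nwosu ($591,200); balance $5,701,850 reallocated over remaining billable hours 6,728.
Remaining shares: Tam 1,579,703.98 → $1,579,704; Ibarra 1,194,100.27 → $1,194,100; Kowalski 996,637.28 → $996,637; Becker 994,094.84 → $994,095; Dube 937,313.63 → $937,314.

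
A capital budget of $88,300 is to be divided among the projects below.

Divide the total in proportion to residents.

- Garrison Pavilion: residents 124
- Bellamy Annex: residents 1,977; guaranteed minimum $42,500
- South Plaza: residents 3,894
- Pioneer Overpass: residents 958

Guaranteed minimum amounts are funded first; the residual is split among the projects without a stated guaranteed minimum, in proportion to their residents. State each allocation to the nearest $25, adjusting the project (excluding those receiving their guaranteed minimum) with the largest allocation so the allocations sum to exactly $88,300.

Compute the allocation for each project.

Garrison Pavilion: $1,150 · Bellamy Annex: $42,500 · South Plaza: $35,825 · Pioneer Overpass: $8,825

Minimums first: Bellamy Annex $42,500. Remaining pool $45,800.
Remaining pool split over remaining residents 4,976: Garrison Pavilion 1,141.32 → $1,150; South Plaza 35,841.08 → $35,850; Pioneer Overpass 8,817.60 → $8,825.
Rounding difference −$25 applied to South Plaza → $35,825.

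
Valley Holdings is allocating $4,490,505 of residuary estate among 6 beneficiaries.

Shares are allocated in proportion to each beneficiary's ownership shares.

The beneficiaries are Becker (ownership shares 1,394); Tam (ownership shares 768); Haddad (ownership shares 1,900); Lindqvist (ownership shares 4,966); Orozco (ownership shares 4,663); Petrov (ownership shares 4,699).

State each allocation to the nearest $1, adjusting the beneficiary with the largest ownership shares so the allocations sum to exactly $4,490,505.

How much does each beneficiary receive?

Total ownership shares = 18,390.
Raw shares: Becker 1,394/18,390 × $4,490,505 = 340,389.56; Tam 768/18,390 × $4,490,505 = 187,531.69; Haddad 1,900/18,390 × $4,490,505 = 463,945.60; Lindqvist 4,966/18,390 × $4,490,505 = 1,212,607.28; Orozco 4,663/18,390 × $4,490,505 = 1,138,620.16; Petrov 4,699/18,390 × $4,490,505 = 1,147,410.71.
At nearest $1: Becker $340,390; Tam $187,532; Haddad $463,946; Lindqvist $1,212,607; Orozco $1,138,620; Petrov $1,147,411. Sum = $4,490,506.
Difference $4,490,505 − $4,490,506 = −$1 applied to largest ownership shares (Lindqvist): Lindqvist becomes $1,212,606.

Becker: $340,390 | Tam: $187,532 | Haddad: $463,946 | Lindqvist: $1,212,606 | Orozco: $1,138,620 | Petrov: $1,147,411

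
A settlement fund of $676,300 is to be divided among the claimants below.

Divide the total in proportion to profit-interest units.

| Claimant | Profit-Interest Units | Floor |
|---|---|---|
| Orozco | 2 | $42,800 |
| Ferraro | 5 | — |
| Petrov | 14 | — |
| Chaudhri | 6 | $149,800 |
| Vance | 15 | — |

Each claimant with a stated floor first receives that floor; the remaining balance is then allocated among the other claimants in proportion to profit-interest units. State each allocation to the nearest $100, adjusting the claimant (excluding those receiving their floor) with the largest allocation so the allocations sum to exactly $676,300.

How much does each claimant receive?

Orozco: $42,800 | Ferraro: $71,100 | Petrov: $199,200 | Chaudhri: $149,800 | Vance: $213,400

Fund the minimums — Orozco $42,800; Chaudhri $149,800. Remaining pool $483,700.
Remaining pool split over remaining profit-interest units 34: Ferraro 71,132.35 → $71,100; Petrov 199,170.59 → $199,200; Vance 213,397.06 → $213,400.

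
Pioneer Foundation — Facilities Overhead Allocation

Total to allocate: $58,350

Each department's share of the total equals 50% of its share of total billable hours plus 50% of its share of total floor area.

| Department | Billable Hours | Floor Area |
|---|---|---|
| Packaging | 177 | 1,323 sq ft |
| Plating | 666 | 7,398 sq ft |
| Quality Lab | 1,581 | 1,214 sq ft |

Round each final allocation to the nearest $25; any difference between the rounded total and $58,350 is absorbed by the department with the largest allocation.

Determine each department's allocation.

Totals — billable hours 2,424, floor area 9,935.
Composite weights (50% billable hours + 50% floor area): Packaging 0.1031; Plating 0.5097; Quality Lab 0.3872.
Pro-rata amounts: Packaging 6,015.46; Plating 29,740.78; Quality Lab 22,593.76.
Rounded to nearest $25: Packaging $6,025; Plating $29,750; Quality Lab $22,600. Sum = $58,375.
Difference $58,350 − $58,375 = −$25 applied to largest allocation (Plating): Plating becomes $29,725.

Packaging: $6,025 · Plating: $29,725 · Quality Lab: $22,600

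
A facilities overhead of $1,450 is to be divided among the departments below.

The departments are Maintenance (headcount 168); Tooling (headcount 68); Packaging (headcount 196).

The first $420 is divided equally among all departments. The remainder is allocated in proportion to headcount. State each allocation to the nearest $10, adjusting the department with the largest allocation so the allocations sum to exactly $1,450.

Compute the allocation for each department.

Maintenance: $540 | Tooling: $300 | Packaging: $610

First tranche $420 split equally: $140 each.
Remainder $1,030 by headcount (total 432): Maintenance 400.56 → $400; Tooling 162.13 → $160; Packaging 467.31 → $470.
Totals: Maintenance $140 + $400 = $540; Tooling $140 + $160 = $300; Packaging $140 + $470 = $610.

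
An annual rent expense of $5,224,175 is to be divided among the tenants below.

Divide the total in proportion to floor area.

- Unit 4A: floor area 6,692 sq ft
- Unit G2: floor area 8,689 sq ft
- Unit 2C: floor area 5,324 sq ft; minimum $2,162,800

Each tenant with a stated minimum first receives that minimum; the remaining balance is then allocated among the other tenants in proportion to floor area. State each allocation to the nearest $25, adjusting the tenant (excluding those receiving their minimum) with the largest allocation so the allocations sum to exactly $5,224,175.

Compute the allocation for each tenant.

Minimums first: Unit 2C $2,162,800. Balance $3,061,375.
Balance split over remaining floor area 15,381: Unit 4A 1,331,949.91 → $1,331,950; Unit G2 1,729,425.09 → $1,729,425.

Unit 4A: $1,331,950 · Unit G2: $1,729,425 · Unit 2C: $2,162,800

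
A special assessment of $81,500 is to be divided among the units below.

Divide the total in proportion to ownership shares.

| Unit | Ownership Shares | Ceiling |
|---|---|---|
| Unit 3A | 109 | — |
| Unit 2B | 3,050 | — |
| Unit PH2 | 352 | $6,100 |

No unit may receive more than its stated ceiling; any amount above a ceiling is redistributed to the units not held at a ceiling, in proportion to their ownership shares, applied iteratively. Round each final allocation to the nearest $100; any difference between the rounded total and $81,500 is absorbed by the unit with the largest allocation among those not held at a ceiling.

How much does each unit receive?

Total ownership shares = 3,511.
Proportional shares (ignoring caps): Unit 3A 2,530.19; Unit 2B 70,798.92; Unit PH2 8,170.89.
Capped: Unit PH2 ($6,100); balance $75,400 reallocated over remaining ownership shares 3,159.
Shares after redistribution: Unit 3A 2,601.65 → $2,600; Unit 2B 72,798.35 → $72,800.

Unit 3A: $2,600; Unit 2B: $72,800; Unit PH2: $6,100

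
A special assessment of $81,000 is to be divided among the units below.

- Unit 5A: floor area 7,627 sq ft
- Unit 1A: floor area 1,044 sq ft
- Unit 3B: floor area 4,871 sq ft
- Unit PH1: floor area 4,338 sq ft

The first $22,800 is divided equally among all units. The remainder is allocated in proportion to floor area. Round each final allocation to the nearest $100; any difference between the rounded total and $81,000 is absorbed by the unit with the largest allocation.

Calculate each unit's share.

First tranche $22,800 split equally: $5,700 each.
Remainder $58,200 by floor area (total 17,880): Unit 5A 24,826.14 → $24,800; Unit 1A 3,398.26 → $3,400; Unit 3B 15,855.27 → $15,900; Unit PH1 14,120.34 → $14,100.
Totals: Unit 5A $5,700 + $24,800 = $30,500; Unit 1A $5,700 + $3,400 = $9,100; Unit 3B $5,700 + $15,900 = $21,600; Unit PH1 $5,700 + $14,100 = $19,800.

Unit 5A: $30,500 | Unit 1A: $9,100 | Unit 3B: $21,600 | Unit PH1: $19,800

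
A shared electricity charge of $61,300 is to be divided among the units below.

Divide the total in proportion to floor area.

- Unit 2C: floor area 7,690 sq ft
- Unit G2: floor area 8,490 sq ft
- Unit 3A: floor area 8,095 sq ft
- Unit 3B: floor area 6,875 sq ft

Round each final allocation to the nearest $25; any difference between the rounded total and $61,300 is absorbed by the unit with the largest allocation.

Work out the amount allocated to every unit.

Unit 2C: $15,125; Unit G2: $16,725; Unit 3A: $15,925; Unit 3B: $13,525

Floor area total: 31,150.
Pro-rata amounts: Unit 2C 7,690/31,150 × $61,300 = 15,133.13; Unit G2 8,490/31,150 × $61,300 = 16,707.45; Unit 3A 8,095/31,150 × $61,300 = 15,930.13; Unit 3B 6,875/31,150 × $61,300 = 13,529.29.
After rounding ($25): Unit 2C $15,125; Unit G2 $16,700; Unit 3A $15,925; Unit 3B $13,525. Sum = $61,275.
Difference $61,300 − $61,275 = +$25 applied to largest allocation (Unit G2): Unit G2 becomes $16,725.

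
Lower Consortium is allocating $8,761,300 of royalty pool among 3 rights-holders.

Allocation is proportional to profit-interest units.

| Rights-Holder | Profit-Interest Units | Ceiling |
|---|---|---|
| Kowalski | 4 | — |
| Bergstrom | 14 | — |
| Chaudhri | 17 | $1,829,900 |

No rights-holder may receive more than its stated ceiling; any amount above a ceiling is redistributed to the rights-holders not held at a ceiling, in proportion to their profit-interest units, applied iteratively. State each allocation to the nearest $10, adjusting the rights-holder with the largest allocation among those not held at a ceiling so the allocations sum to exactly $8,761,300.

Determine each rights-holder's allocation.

Kowalski: $1,540,310; Bergstrom: $5,391,090; Chaudhri: $1,829,900

Profit-interest units total: 35.
Proportional shares (ignoring caps): Kowalski 1,001,291.43; Bergstrom 3,504,520.00; Chaudhri 4,255,488.57.
Held at cap: Chaudhri ($1,829,900); residual $6,931,400 reallocated over remaining profit-interest units 18.
Shares after redistribution: Kowalski 1,540,311.11 → $1,540,310; Bergstrom 5,391,088.89 → $5,391,090.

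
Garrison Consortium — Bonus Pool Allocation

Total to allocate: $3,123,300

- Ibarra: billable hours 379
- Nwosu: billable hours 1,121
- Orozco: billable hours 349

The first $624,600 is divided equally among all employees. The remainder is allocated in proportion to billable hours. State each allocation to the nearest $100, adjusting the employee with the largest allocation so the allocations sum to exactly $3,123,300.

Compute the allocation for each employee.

$624,600 shared equally gives $208,200 per employee.
Remainder $2,498,700 by billable hours (total 1,849): Ibarra 512,172.69 → $512,200; Nwosu 1,514,896.00 → $1,514,900; Orozco 471,631.31 → $471,600.
Totals: Ibarra $208,200 + $512,200 = $720,400; Nwosu $208,200 + $1,514,900 = $1,723,100; Orozco $208,200 + $471,600 = $679,800.

Ibarra: $720,400 · Nwosu: $1,723,100 · Orozco: $679,800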